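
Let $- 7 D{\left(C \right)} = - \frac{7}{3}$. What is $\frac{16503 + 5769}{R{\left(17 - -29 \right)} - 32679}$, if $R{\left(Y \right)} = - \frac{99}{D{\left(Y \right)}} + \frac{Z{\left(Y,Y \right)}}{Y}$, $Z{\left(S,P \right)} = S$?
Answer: $- \frac{22272}{32975} \approx -0.67542$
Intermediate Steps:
$D{\left(C \right)} = \frac{1}{3}$ ($D{\left(C \right)} = - \frac{\left(-7\right) \frac{1}{3}}{7} = \left(- \frac{1}{7}\right) \left(- \frac{7}{3}\right) = \frac{1}{3}$)
$R{\left(Y \right)} = -296$ ($R{\left(Y \right)} = - 99 \frac{1}{\frac{1}{3}} + \frac{Y}{Y} = \left(-99\right) 3 + 1 = -297 + 1 = -296$)
$\frac{16503 + 5769}{R{\left(17 - -29 \right)} - 32679} = \frac{16503 + 5769}{-296 - 32679} = \frac{22272}{-32975} = 22272 \left(- \frac{1}{32975}\right) = - \frac{22272}{32975}$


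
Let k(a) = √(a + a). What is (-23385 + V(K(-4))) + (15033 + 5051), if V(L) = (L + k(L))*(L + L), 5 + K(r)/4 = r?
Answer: -709 - 432*I*√2 ≈ -709.0 - 610.94*I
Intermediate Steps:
k(a) = √2*√a (k(a) = √(2*a) = √2*√a)
K(r) = -20 + 4*r
V(L) = 2*L*(L + √2*√L) (V(L) = (L + √2*√L)*(L + L) = (L + √2*√L)*(2*L) = 2*L*(L + √2*√L))
(-23385 + V(K(-4))) + (15033 + 5051) = (-23385 + 2*(-20 + 4*(-4))*((-20 + 4*(-4)) + √2*√(-20 + 4*(-4)))) + (15033 + 5051) = (-23385 + 2*(-20 - 16)*((-20 - 16) + √2*√(-20 - 16))) + 20084 = (-23385 + 2*(-36)*(-36 + √2*√(-36))) + 20084 = (-23385 + 2*(-36)*(-36 + √2*(6*I))) + 20084 = (-23385 + 2*(-36)*(-36 + 6*I*√2)) + 20084 = (-23385 + (2592 - 432*I*√2)) + 20084 = (-20793 - 432*I*√2) + 20084 = -709 - 432*I*√2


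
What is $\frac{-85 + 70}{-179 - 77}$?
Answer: $\frac{15}{256} \approx 0.058594$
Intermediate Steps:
$\frac{-85 + 70}{-179 - 77} = - \frac{15}{-256} = \left(-15\right) \left(- \frac{1}{256}\right) = \frac{15}{256}$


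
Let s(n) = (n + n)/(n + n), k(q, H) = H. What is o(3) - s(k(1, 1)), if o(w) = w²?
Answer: 8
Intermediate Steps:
s(n) = 1 (s(n) = (2*n)/((2*n)) = (2*n)*(1/(2*n)) = 1)
o(3) - s(k(1, 1)) = 3² - 1*1 = 9 - 1 = 8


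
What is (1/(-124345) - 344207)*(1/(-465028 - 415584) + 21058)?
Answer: -39684393720294712146/5474984957 ≈ -7.2483e+9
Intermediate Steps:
(1/(-124345) - 344207)*(1/(-465028 - 415584) + 21058) = (-1/124345 - 344207)*(1/(-880612) + 21058) = -42800419416*(-1/880612 + 21058)/124345 = -42800419416/124345*18543927495/880612 = -39684393720294712146/5474984957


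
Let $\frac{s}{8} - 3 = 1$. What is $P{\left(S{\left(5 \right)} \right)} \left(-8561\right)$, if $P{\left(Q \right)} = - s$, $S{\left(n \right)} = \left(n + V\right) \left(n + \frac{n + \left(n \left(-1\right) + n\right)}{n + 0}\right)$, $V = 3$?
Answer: $273952$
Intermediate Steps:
$s = 32$ ($s = 24 + 8 \cdot 1 = 24 + 8 = 32$)
$S{\left(n \right)} = \left(1 + n\right) \left(3 + n\right)$ ($S{\left(n \right)} = \left(n + 3\right) \left(n + \frac{n + \left(n \left(-1\right) + n\right)}{n + 0}\right) = \left(3 + n\right) \left(n + \frac{n + \left(- n + n\right)}{n}\right) = \left(3 + n\right) \left(n + \frac{n + 0}{n}\right) = \left(3 + n\right) \left(n + \frac{n}{n}\right) = \left(3 + n\right) \left(n + 1\right) = \left(3 + n\right) \left(1 + n\right) = \left(1 + n\right) \left(3 + n\right)$)
$P{\left(Q \right)} = -32$ ($P{\left(Q \right)} = \left(-1\right) 32 = -32$)
$P{\left(S{\left(5 \right)} \right)} \left(-8561\right) = \left(-32\right) \left(-8561\right) = 273952$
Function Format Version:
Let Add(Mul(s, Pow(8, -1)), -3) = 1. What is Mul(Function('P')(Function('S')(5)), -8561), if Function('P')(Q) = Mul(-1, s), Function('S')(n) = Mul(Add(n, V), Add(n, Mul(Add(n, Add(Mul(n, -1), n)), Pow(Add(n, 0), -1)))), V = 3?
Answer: 273952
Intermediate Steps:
s = 32 (s = Add(24, Mul(8, 1)) = Add(24, 8) = 32)
Function('S')(n) = Mul(Add(1, n), Add(3, n)) (Function('S')(n) = Mul(Add(n, 3), Add(n, Mul(Add(n, Add(Mul(n, -1), n)), Pow(Add(n, 0), -1)))) = Mul(Add(3, n), Add(n, Mul(Add(n, Add(Mul(-1, n), n)), Pow(n, -1)))) = Mul(Add(3, n), Add(n, Mul(Add(n, 0), Pow(n, -1)))) = Mul(Add(3, n), Add(n, Mul(n, Pow(n, -1)))) = Mul(Add(3, n), Add(n, 1)) = Mul(Add(3, n), Add(1, n)) = Mul(Add(1, n), Add(3, n)))
Function('P')(Q) = -32 (Function('P')(Q) = Mul(-1, 32) = -32)
Mul(Function('P')(Function('S')(5)), -8561) = Mul(-32, -8561) = 273952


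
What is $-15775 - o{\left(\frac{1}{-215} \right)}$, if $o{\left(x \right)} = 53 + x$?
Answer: $- \frac{3403019}{215} \approx -15828.0$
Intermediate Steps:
$-15775 - o{\left(\frac{1}{-215} \right)} = -15775 - \left(53 + \frac{1}{-215}\right) = -15775 - \left(53 - \frac{1}{215}\right) = -15775 - \frac{11394}{215} = - \frac{3403019}{215}$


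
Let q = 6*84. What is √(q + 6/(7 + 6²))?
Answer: √932154/43 ≈ 22.453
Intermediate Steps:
q = 504
√(q + 6/(7 + 6²)) = √(504 + 6/(7 + 6²)) = √(504 + 6/(7 + 36)) = √(504 + 6/43) = √(21678/43) = √932154/43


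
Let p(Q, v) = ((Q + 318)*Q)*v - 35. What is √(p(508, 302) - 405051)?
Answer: 3*√14035170 ≈ 11239.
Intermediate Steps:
p(Q, v) = -35 + Q*v*(318 + Q) (p(Q, v) = ((318 + Q)*Q)*v - 35 = (Q*(318 + Q))*v - 35 = Q*v*(318 + Q) - 35 = -35 + Q*v*(318 + Q))
√(p(508, 302) - 405051) = √((-35 + 302*508² + 318*508*302) - 405051) = √((-35 + 302*258064 + 48786288) - 405051) = √((-35 + 77935328 + 48786288) - 405051) = √(126721581 - 405051) = √126316530 = 3*√14035170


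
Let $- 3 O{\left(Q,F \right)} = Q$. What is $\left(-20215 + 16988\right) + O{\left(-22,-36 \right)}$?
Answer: $- \frac{9659}{3} \approx -3219.7$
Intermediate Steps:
$O{\left(Q,F \right)} = - \frac{Q}{3}$
$\left(-20215 + 16988\right) + O{\left(-22,-36 \right)} = \left(-20215 + 16988\right) - - \frac{22}{3} = -3227 + \frac{22}{3} = - \frac{9659}{3}$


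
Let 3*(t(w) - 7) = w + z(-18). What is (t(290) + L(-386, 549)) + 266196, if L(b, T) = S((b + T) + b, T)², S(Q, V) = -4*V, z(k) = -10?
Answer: 15266137/3 ≈ 5.0887e+6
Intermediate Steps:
t(w) = 11/3 + w/3 (t(w) = 7 + (w - 10)/3 = 7 + (-10 + w)/3 = 7 + (-10/3 + w/3) = 11/3 + w/3)
L(b, T) = 16*T² (L(b, T) = (-4*T)² = 16*T²)
(t(290) + L(-386, 549)) + 266196 = ((11/3 + (⅓)*290) + 16*549²) + 266196 = ((11/3 + 290/3) + 16*301401) + 266196 = (301/3 + 4822416) + 266196 = 14467549/3 + 266196 = 15266137/3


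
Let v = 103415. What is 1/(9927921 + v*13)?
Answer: 1/11272316 ≈ 8.8713e-8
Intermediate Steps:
1/(9927921 + v*13) = 1/(9927921 + 103415*13) = 1/(9927921 + 1344395) = 1/11272316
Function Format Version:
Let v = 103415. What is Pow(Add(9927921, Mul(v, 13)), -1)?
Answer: Rational(1, 11272316) ≈ 8.8713e-8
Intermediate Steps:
Pow(Add(9927921, Mul(v, 13)), -1) = Pow(Add(9927921, Mul(103415, 13)), -1) = Pow(Add(9927921, 1344395), -1) = Pow(11272316, -1) = Rational(1, 11272316)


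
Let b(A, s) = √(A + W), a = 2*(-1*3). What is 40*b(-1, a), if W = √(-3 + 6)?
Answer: 40*√(-1 + √3) ≈ 34.224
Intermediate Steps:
W = √3 ≈ 1.7320
a = -6 (a = 2*(-3) = -6)
b(A, s) = √(A + √3)
40*b(-1, a) = 40*√(-1 + √3)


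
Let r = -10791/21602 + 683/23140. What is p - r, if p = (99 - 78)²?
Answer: 110338871527/249935140 ≈ 441.47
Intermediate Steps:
r = -117474787/249935140 (r = -10791*1/21602 + 683*(1/23140) = -10791/21602 + 683/23140 = -117474787/249935140 ≈ -0.47002)
p = 441 (p = 21² = 441)
p - r = 441 - 1*(-117474787/249935140) = 441 + 117474787/249935140 = 110338871527/249935140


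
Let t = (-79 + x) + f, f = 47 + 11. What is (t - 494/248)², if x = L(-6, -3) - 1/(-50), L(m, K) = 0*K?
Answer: 5071291369/9610000 ≈ 527.71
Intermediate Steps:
L(m, K) = 0
f = 58
x = 1/50 (x = 0 - 1/(-50) = 0 - 1*(-1/50) = 0 + 1/50 = 1/50 ≈ 0.020000)
t = -1049/50 (t = (-79 + 1/50) + 58 = -3949/50 + 58 = -1049/50 ≈ -20.980)
(t - 494/248)² = (-1049/50 - 494/248)² = (-1049/50 - 494*1/248)² = (-1049/50 - 247/124)² = (-71213/3100)² = 5071291369/9610000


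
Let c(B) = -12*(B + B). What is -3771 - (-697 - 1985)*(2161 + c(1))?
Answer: 5727663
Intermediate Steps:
c(B) = -24*B
-3771 - (-697 - 1985)*(2161 + c(1)) = -3771 - (-697 - 1985)*(2161 - 24*1) = -3771 - (-2682)*(2161 - 24) = -3771 - (-2682)*2137 = -3771 - 1*(-5731434) = -3771 + 5731434 = 5727663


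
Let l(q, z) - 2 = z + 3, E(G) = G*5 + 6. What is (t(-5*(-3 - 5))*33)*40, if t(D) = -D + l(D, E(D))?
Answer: 225720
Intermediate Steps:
E(G) = 6 + 5*G (E(G) = 5*G + 6 = 6 + 5*G)
l(q, z) = 5 + z (l(q, z) = 2 + (z + 3) = 2 + (3 + z) = 5 + z)
t(D) = 11 + 4*D (t(D) = -D + (5 + (6 + 5*D)) = -D + (11 + 5*D) = 11 + 4*D)
(t(-5*(-3 - 5))*33)*40 = ((11 + 4*(-5*(-3 - 5)))*33)*40 = ((11 + 4*(-5*(-8)))*33)*40 = ((11 + 4*40)*33)*40 = ((11 + 160)*33)*40 = (171*33)*40 = 5643*40 = 225720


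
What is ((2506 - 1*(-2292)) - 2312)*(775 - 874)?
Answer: -246114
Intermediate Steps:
((2506 - 1*(-2292)) - 2312)*(775 - 874) = ((2506 + 2292) - 2312)*(-99) = (4798 - 2312)*(-99) = 2486*(-99) = -246114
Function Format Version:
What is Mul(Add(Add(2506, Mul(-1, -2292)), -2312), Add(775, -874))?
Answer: -246114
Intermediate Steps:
Mul(Add(Add(2506, Mul(-1, -2292)), -2312), Add(775, -874)) = Mul(Add(Add(2506, 2292), -2312), -99) = Mul(Add(4798, -2312), -99) = Mul(2486, -99) = -246114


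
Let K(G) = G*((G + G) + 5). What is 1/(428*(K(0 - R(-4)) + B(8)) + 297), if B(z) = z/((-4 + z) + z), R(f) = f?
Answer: 3/68515 ≈ 4.3786e-5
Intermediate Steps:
K(G) = G*(5 + 2*G) (K(G) = G*(2*G + 5) = G*(5 + 2*G))
B(z) = z/(-4 + 2*z)
1/(428*(K(0 - R(-4)) + B(8)) + 297) = 1/(428*((0 - 1*(-4))*(5 + 2*(0 - 1*(-4))) + (1/2)*8/(-2 + 8)) + 297) = 1/(428*((0 + 4)*(5 + 2*(0 + 4)) + (1/2)*8/6) + 297) = 1/(428*(4*(5 + 2*4) + (1/2)*8*(1/6)) + 297) = 1/(428*(4*(5 + 8) + 2/3) + 297) = 1/(428*(4*13 + 2/3) + 297) = 1/(428*(52 + 2/3) + 297) = 1/(428*(158/3) + 297) = 1/(67624/3 + 297) = 1/(68515/3) = 3/68515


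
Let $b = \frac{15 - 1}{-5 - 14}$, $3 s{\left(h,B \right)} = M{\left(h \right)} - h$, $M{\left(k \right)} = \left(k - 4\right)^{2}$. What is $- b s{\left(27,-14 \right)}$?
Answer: $\frac{7028}{57} \approx 123.3$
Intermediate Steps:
$M{\left(k \right)} = \left(-4 + k\right)^{2}$
$s{\left(h,B \right)} = - \frac{h}{3} + \frac{\left(-4 + h\right)^{2}}{3}$ ($s{\left(h,B \right)} = \frac{\left(-4 + h\right)^{2} - h}{3} = - \frac{h}{3} + \frac{\left(-4 + h\right)^{2}}{3}$)
$b = - \frac{14}{19}$ ($b = \frac{14}{-19} = 14 \left(- \frac{1}{19}\right) = - \frac{14}{19} \approx -0.73684$)
$- b s{\left(27,-14 \right)} = \left(-1\right) \left(- \frac{14}{19}\right) \left(\left(- \frac{1}{3}\right) 27 + \frac{\left(-4 + 27\right)^{2}}{3}\right) = \frac{14 \left(-9 + \frac{23^{2}}{3}\right)}{19} = \frac{14 \left(-9 + \frac{1}{3} \cdot 529\right)}{19} = \frac{14 \left(-9 + \frac{529}{3}\right)}{19} = \frac{14}{19} \cdot \frac{502}{3} = \frac{7028}{57}$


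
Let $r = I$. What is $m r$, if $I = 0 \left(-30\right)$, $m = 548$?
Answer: $0$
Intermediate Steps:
$I = 0$
$r = 0$
$m r = 548 \cdot 0 = 0$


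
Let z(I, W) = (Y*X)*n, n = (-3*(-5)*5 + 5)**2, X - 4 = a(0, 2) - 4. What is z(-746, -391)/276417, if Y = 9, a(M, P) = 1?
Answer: 6400/30713 ≈ 0.20838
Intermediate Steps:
X = 1 (X = 4 + (1 - 4) = 4 - 3 = 1)
n = 6400 (n = (15*5 + 5)**2 = (75 + 5)**2 = 80**2 = 6400)
z(I, W) = 57600 (z(I, W) = (9*1)*6400 = 9*6400 = 57600)
z(-746, -391)/276417 = 57600/276417 = 57600*(1/276417) = 6400/30713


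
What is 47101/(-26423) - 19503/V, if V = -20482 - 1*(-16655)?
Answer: 335072242/101120821 ≈ 3.3136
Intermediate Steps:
V = -3827 (V = -20482 + 16655 = -3827)
47101/(-26423) - 19503/V = 47101/(-26423) - 19503/(-3827) = 47101*(-1/26423) - 19503*(-1/3827) = -47101/26423 + 19503/3827 = 335072242/101120821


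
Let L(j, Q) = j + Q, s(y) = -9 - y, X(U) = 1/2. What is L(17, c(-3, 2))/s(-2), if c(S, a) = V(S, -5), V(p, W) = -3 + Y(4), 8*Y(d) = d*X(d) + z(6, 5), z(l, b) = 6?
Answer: -15/7 ≈ -2.1429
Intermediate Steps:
X(U) = ½
Y(d) = ¾ + d/16 (Y(d) = (d*(½) + 6)/8 = (d/2 + 6)/8 = (6 + d/2)/8 = ¾ + d/16)
V(p, W) = -2 (V(p, W) = -3 + (¾ + (1/16)*4) = -3 + (¾ + ¼) = -3 + 1 = -2)
c(S, a) = -2
L(j, Q) = Q + j
L(17, c(-3, 2))/s(-2) = (-2 + 17)/(-9 - 1*(-2)) = 15/(-9 + 2) = 15/(-7) = 15*(-⅐) = -15/7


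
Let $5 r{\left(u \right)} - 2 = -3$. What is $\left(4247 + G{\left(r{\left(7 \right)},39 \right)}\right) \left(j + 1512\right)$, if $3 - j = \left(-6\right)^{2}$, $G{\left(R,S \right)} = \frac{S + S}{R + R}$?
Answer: $5992908$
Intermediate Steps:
$r{\left(u \right)} = - \frac{1}{5}$ ($r{\left(u \right)} = \frac{2}{5} + \frac{1}{5} \left(-3\right) = \frac{2}{5} - \frac{3}{5} = - \frac{1}{5}$)
$G{\left(R,S \right)} = \frac{S}{R}$ ($G{\left(R,S \right)} = \frac{2 S}{2 R} = 2 S \frac{1}{2 R} = \frac{S}{R}$)
$j = -33$ ($j = 3 - \left(-6\right)^{2} = 3 - 36 = -33$)
$\left(4247 + G{\left(r{\left(7 \right)},39 \right)}\right) \left(j + 1512\right) = \left(4247 + \frac{39}{- \frac{1}{5}}\right) \left(-33 + 1512\right) = \left(4247 + 39 \left(-5\right)\right) 1479 = \left(4247 - 195\right) 1479 = 4052 \cdot 1479 = 5992908$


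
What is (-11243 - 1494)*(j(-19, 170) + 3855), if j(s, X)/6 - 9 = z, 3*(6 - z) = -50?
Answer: -51521165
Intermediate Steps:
z = 68/3 (z = 6 - ⅓*(-50) = 6 + 50/3 = 68/3 ≈ 22.667)
j(s, X) = 190 (j(s, X) = 54 + 6*(68/3) = 54 + 136 = 190)
(-11243 - 1494)*(j(-19, 170) + 3855) = (-11243 - 1494)*(190 + 3855) = -12737*4045 = -51521165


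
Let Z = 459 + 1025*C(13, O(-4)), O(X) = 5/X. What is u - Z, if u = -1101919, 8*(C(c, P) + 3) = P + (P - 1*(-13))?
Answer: -17610373/16 ≈ -1.1006e+6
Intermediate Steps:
C(c, P) = -11/8 + P/4 (C(c, P) = -3 + (P + (P - 1*(-13)))/8 = -3 + (P + (P + 13))/8 = -3 + (P + (13 + P))/8 = -3 + (13 + 2*P)/8 = -3 + (13/8 + P/4) = -11/8 + P/4)
Z = -20331/16 (Z = 459 + 1025*(-11/8 + (5/(-4))/4) = 459 + 1025*(-11/8 + (5*(-¼))/4) = 459 + 1025*(-11/8 + (¼)*(-5/4)) = 459 + 1025*(-11/8 - 5/16) = 459 + 1025*(-27/16) = 459 - 27675/16 = -20331/16 ≈ -1270.7)
u - Z = -1101919 - 1*(-20331/16) = -1101919 + 20331/16 = -17610373/16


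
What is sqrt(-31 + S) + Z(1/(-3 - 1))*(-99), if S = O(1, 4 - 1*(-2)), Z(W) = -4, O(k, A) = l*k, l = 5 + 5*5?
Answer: 396 + I ≈ 396.0 + 1.0*I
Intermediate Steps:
l = 30 (l = 5 + 25 = 30)
O(k, A) = 30*k
S = 30 (S = 30*1 = 30)
sqrt(-31 + S) + Z(1/(-3 - 1))*(-99) = sqrt(-31 + 30) - 4*(-99) = sqrt(-1) + 396 = I + 396 = 396 + I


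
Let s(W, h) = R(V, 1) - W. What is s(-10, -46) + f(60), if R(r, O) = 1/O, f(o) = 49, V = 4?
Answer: 60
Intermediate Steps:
s(W, h) = 1 - W (s(W, h) = 1/1 - W = 1 - W)
s(-10, -46) + f(60) = (1 - 1*(-10)) + 49 = (1 + 10) + 49 = 11 + 49 = 60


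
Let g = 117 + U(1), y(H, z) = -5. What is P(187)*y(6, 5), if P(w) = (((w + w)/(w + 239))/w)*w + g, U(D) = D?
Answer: -126605/213 ≈ -594.39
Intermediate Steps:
g = 118 (g = 117 + 1 = 118)
P(w) = 118 + 2*w/(239 + w) (P(w) = (((w + w)/(w + 239))/w)*w + 118 = (((2*w)/(239 + w))/w)*w + 118 = ((2*w/(239 + w))/w)*w + 118 = (2/(239 + w))*w + 118 = 2*w/(239 + w) + 118 = 118 + 2*w/(239 + w))
P(187)*y(6, 5) = (2*(14101 + 60*187)/(239 + 187))*(-5) = (2*(14101 + 11220)/426)*(-5) = (2*(1/426)*25321)*(-5) = (25321/213)*(-5) = -126605/213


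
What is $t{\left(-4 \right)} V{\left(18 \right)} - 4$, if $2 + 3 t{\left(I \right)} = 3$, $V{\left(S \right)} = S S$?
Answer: $104$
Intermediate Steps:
$V{\left(S \right)} = S^{2}$
$t{\left(I \right)} = \frac{1}{3}$ ($t{\left(I \right)} = - \frac{2}{3} + \frac{1}{3} \cdot 3 = - \frac{2}{3} + 1 = \frac{1}{3}$)
$t{\left(-4 \right)} V{\left(18 \right)} - 4 = \frac{18^{2}}{3} - 4 = \frac{1}{3} \cdot 324 - 4 = 108 - 4 = 104$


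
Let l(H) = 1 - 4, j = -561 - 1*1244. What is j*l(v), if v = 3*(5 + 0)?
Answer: 5415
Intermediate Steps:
j = -1805 (j = -561 - 1244 = -1805)
v = 15 (v = 3*5 = 15)
l(H) = -3
j*l(v) = -1805*(-3) = 5415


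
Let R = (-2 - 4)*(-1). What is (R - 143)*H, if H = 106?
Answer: -14522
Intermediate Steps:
R = 6 (R = -6*(-1) = 6)
(R - 143)*H = (6 - 143)*106 = -137*106 = -14522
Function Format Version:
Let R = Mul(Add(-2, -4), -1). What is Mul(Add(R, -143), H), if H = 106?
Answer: -14522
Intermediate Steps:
R = 6 (R = Mul(-6, -1) = 6)
Mul(Add(R, -143), H) = Mul(Add(6, -143), 106) = Mul(-137, 106) = -14522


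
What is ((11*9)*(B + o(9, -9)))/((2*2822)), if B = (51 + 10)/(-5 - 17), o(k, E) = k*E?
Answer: -16587/11288 ≈ -1.4694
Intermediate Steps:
o(k, E) = E*k
B = -61/22 (B = 61/(-22) = 61*(-1/22) = -61/22 ≈ -2.7727)
((11*9)*(B + o(9, -9)))/((2*2822)) = ((11*9)*(-61/22 - 9*9))/((2*2822)) = (99*(-61/22 - 81))/5644 = (99*(-1843/22))*(1/5644) = -16587/2*1/5644 = -16587/11288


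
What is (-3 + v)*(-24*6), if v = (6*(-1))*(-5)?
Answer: -3888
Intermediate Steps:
v = 30 (v = -6*(-5) = 30)
(-3 + v)*(-24*6) = (-3 + 30)*(-24*6) = 27*(-6*24) = 27*(-144) = -3888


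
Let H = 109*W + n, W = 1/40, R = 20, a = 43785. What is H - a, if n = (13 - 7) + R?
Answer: -1750251/40 ≈ -43756.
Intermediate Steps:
W = 1/40 ≈ 0.025000
n = 26 (n = (13 - 7) + 20 = 6 + 20 = 26)
H = 1149/40 (H = 109*(1/40) + 26 = 109/40 + 26 = 1149/40 ≈ 28.725)
H - a = 1149/40 - 1*43785 = 1149/40 - 43785 = -1750251/40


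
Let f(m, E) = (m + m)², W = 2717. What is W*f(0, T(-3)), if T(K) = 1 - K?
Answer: 0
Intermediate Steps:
f(m, E) = 4*m² (f(m, E) = (2*m)² = 4*m²)
W*f(0, T(-3)) = 2717*(4*0²) = 2717*(4*0) = 2717*0 = 0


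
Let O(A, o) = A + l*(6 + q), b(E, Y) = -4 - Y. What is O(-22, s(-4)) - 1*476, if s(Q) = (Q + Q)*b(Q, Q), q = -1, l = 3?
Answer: -483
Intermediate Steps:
s(Q) = 2*Q*(-4 - Q) (s(Q) = (Q + Q)*(-4 - Q) = (2*Q)*(-4 - Q) = 2*Q*(-4 - Q))
O(A, o) = 15 + A (O(A, o) = A + 3*(6 - 1) = A + 3*5 = A + 15 = 15 + A)
O(-22, s(-4)) - 1*476 = (15 - 22) - 1*476 = -7 - 476 = -483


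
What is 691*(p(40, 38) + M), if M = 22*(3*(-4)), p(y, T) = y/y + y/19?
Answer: -3425287/19 ≈ -1.8028e+5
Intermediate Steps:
p(y, T) = 1 + y/19 (p(y, T) = 1 + y*(1/19) = 1 + y/19)
M = -264 (M = 22*(-12) = -264)
691*(p(40, 38) + M) = 691*((1 + (1/19)*40) - 264) = 691*((1 + 40/19) - 264) = 691*(59/19 - 264) = 691*(-4957/19) = -3425287/19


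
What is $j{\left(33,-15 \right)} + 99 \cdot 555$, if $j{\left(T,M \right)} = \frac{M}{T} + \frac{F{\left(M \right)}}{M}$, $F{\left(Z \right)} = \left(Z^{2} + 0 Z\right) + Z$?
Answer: $\frac{604236}{11} \approx 54931.0$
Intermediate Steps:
$F{\left(Z \right)} = Z + Z^{2}$ ($F{\left(Z \right)} = \left(Z^{2} + 0\right) + Z = Z^{2} + Z = Z + Z^{2}$)
$j{\left(T,M \right)} = 1 + M + \frac{M}{T}$ ($j{\left(T,M \right)} = \frac{M}{T} + \frac{M \left(1 + M\right)}{M} = \frac{M}{T} + \left(1 + M\right) = 1 + M + \frac{M}{T}$)
$j{\left(33,-15 \right)} + 99 \cdot 555 = \left(1 - 15 - \frac{15}{33}\right) + 99 \cdot 555 = \left(1 - 15 - \frac{5}{11}\right) + 54945 = - \frac{159}{11} + 54945 = \frac{604236}{11}$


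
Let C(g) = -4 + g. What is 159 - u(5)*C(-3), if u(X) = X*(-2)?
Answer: 89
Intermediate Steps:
u(X) = -2*X
159 - u(5)*C(-3) = 159 - (-2*5)*(-4 - 3) = 159 - (-10)*(-7) = 159 - 1*70 = 159 - 70 = 89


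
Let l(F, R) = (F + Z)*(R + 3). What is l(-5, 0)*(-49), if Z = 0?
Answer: 735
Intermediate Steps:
l(F, R) = F*(3 + R) (l(F, R) = (F + 0)*(R + 3) = F*(3 + R))
l(-5, 0)*(-49) = -5*(3 + 0)*(-49) = -5*3*(-49) = -15*(-49) = 735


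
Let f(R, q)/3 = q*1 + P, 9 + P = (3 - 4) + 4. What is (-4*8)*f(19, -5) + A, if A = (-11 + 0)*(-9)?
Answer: 1155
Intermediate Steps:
P = -6 (P = -9 + ((3 - 4) + 4) = -9 + (-1 + 4) = -9 + 3 = -6)
f(R, q) = -18 + 3*q (f(R, q) = 3*(q*1 - 6) = 3*(q - 6) = 3*(-6 + q) = -18 + 3*q)
A = 99 (A = -11*(-9) = 99)
(-4*8)*f(19, -5) + A = (-4*8)*(-18 + 3*(-5)) + 99 = -32*(-18 - 15) + 99 = -32*(-33) + 99 = 1056 + 99 = 1155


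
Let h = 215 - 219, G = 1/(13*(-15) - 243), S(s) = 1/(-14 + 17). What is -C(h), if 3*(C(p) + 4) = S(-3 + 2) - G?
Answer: 1703/438 ≈ 3.8881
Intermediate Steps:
S(s) = ⅓ (S(s) = 1/3 = ⅓)
G = -1/438 (G = 1/(-195 - 243) = 1/(-438) = -1/438 ≈ -0.0022831)
h = -4
C(p) = -1703/438 (C(p) = -4 + (⅓ - 1*(-1/438))/3 = -4 + (⅓ + 1/438)/3 = -4 + (⅓)*(49/146) = -4 + 49/438 = -1703/438)
-C(h) = -1*(-1703/438) = 1703/438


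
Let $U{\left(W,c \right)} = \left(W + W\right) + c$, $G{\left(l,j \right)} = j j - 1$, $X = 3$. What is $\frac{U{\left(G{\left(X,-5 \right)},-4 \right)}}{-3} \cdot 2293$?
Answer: $- \frac{100892}{3} \approx -33631.0$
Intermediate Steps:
$G{\left(l,j \right)} = -1 + j^{2}$ ($G{\left(l,j \right)} = j^{2} - 1 = -1 + j^{2}$)
$U{\left(W,c \right)} = c + 2 W$ ($U{\left(W,c \right)} = 2 W + c = c + 2 W$)
$\frac{U{\left(G{\left(X,-5 \right)},-4 \right)}}{-3} \cdot 2293 = \frac{-4 + 2 \left(-1 + \left(-5\right)^{2}\right)}{-3} \cdot 2293 = \left(-4 + 2 \left(-1 + 25\right)\right) \left(- \frac{1}{3}\right) 2293 = \left(-4 + 2 \cdot 24\right) \left(- \frac{1}{3}\right) 2293 = \left(-4 + 48\right) \left(- \frac{1}{3}\right) 2293 = 44 \left(- \frac{1}{3}\right) 2293 = \left(- \frac{44}{3}\right) 2293 = - \frac{100892}{3}$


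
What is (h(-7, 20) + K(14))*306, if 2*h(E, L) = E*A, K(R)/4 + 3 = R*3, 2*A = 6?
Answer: 44523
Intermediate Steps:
A = 3 (A = (½)*6 = 3)
K(R) = -12 + 12*R (K(R) = -12 + 4*(R*3) = -12 + 4*(3*R) = -12 + 12*R)
h(E, L) = 3*E/2 (h(E, L) = (E*3)/2 = (3*E)/2 = 3*E/2)
(h(-7, 20) + K(14))*306 = ((3/2)*(-7) + (-12 + 12*14))*306 = (-21/2 + (-12 + 168))*306 = (-21/2 + 156)*306 = (291/2)*306 = 44523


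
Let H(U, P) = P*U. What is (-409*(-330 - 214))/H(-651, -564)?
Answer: 55624/91791 ≈ 0.60599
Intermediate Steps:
(-409*(-330 - 214))/H(-651, -564) = (-409*(-330 - 214))/((-564*(-651))) = -409*(-544)/367164 = 222496*(1/367164) = 55624/91791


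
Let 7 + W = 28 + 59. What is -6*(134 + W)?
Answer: -1284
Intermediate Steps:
W = 80 (W = -7 + (28 + 59) = -7 + 87 = 80)
-6*(134 + W) = -6*(134 + 80) = -6*214 = -1284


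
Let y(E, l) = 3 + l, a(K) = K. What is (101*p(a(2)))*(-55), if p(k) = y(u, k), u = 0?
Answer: -27775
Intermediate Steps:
p(k) = 3 + k
(101*p(a(2)))*(-55) = (101*(3 + 2))*(-55) = (101*5)*(-55) = 505*(-55) = -27775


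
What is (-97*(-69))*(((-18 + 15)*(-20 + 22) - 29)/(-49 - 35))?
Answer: 11155/4 ≈ 2788.8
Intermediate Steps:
(-97*(-69))*(((-18 + 15)*(-20 + 22) - 29)/(-49 - 35)) = 6693*((-3*2 - 29)/(-84)) = 6693*((-6 - 29)*(-1/84)) = 6693*(-35*(-1/84)) = 6693*(5/12) = 11155/4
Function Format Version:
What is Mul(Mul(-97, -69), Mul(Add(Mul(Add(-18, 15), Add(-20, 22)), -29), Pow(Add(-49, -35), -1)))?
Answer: Rational(11155, 4) ≈ 2788.8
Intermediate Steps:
Mul(Mul(-97, -69), Mul(Add(Mul(Add(-18, 15), Add(-20, 22)), -29), Pow(Add(-49, -35), -1))) = Mul(6693, Mul(Add(Mul(-3, 2), -29), Pow(-84, -1))) = Mul(6693, Mul(Add(-6, -29), Rational(-1, 84))) = Mul(6693, Mul(-35, Rational(-1, 84))) = Mul(6693, Rational(5, 12)) = Rational(11155, 4)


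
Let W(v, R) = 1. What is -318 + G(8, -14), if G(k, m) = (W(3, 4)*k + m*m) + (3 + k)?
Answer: -103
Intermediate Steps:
G(k, m) = 3 + m² + 2*k (G(k, m) = (1*k + m*m) + (3 + k) = (k + m²) + (3 + k) = 3 + m² + 2*k)
-318 + G(8, -14) = -318 + (3 + (-14)² + 2*8) = -318 + (3 + 196 + 16) = -318 + 215 = -103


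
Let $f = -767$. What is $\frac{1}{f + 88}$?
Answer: $- \frac{1}{679} \approx -0.0014728$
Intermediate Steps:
$\frac{1}{f + 88} = \frac{1}{-767 + 88} = \frac{1}{-679} = - \frac{1}{679}$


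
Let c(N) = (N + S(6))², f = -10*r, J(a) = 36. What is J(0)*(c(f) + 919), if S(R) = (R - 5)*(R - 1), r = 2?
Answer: 41184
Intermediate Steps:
S(R) = (-1 + R)*(-5 + R) (S(R) = (-5 + R)*(-1 + R) = (-1 + R)*(-5 + R))
f = -20 (f = -10*2 = -20)
c(N) = (5 + N)² (c(N) = (N + (5 + 6² - 6*6))² = (N + (5 + 36 - 36))² = (N + 5)² = (5 + N)²)
J(0)*(c(f) + 919) = 36*((5 - 20)² + 919) = 36*((-15)² + 919) = 36*(225 + 919) = 36*1144 = 41184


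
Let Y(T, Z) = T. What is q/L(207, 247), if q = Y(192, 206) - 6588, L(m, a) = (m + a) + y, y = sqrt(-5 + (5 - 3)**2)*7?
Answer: -2903784/206165 + 44772*I/206165 ≈ -14.085 + 0.21717*I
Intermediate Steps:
y = 7*I (y = sqrt(-5 + 2**2)*7 = sqrt(-5 + 4)*7 = sqrt(-1)*7 = I*7 = 7*I ≈ 7.0*I)
L(m, a) = a + m + 7*I (L(m, a) = (m + a) + 7*I = (a + m) + 7*I = a + m + 7*I)
q = -6396 (q = 192 - 6588 = -6396)
q/L(207, 247) = -6396/(247 + 207 + 7*I) = -6396*(454 - 7*I)/206165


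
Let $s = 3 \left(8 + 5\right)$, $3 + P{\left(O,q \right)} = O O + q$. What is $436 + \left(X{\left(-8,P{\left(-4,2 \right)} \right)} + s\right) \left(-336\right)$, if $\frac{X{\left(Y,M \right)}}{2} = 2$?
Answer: $-14012$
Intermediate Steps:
$P{\left(O,q \right)} = -3 + q + O^{2}$ ($P{\left(O,q \right)} = -3 + \left(O O + q\right) = -3 + \left(O^{2} + q\right) = -3 + \left(q + O^{2}\right) = -3 + q + O^{2}$)
$X{\left(Y,M \right)} = 4$ ($X{\left(Y,M \right)} = 2 \cdot 2 = 4$)
$s = 39$ ($s = 3 \cdot 13 = 39$)
$436 + \left(X{\left(-8,P{\left(-4,2 \right)} \right)} + s\right) \left(-336\right) = 436 + \left(4 + 39\right) \left(-336\right) = 436 + 43 \left(-336\right) = 436 - 14448 = -14012$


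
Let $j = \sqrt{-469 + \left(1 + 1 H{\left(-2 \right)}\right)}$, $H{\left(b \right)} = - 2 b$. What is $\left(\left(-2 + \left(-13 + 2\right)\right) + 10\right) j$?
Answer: $- 12 i \sqrt{29} \approx - 64.622 i$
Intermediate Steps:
$j = 4 i \sqrt{29}$ ($j = \sqrt{-469 + \left(1 + 1 \left(\left(-2\right) \left(-2\right)\right)\right)} = \sqrt{-469 + \left(1 + 1 \cdot 4\right)} = \sqrt{-469 + \left(1 + 4\right)} = \sqrt{-469 + 5} = \sqrt{-464} = 4 i \sqrt{29} \approx 21.541 i$)
$\left(\left(-2 + \left(-13 + 2\right)\right) + 10\right) j = \left(\left(-2 + \left(-13 + 2\right)\right) + 10\right) 4 i \sqrt{29} = \left(\left(-2 - 11\right) + 10\right) 4 i \sqrt{29} = \left(-13 + 10\right) 4 i \sqrt{29} = - 3 \cdot 4 i \sqrt{29} = - 12 i \sqrt{29}$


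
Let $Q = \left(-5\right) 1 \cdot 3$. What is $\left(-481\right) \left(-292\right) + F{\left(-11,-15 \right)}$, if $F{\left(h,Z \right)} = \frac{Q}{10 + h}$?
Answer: $140467$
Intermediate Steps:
$Q = -15$ ($Q = \left(-5\right) 3 = -15$)
$F{\left(h,Z \right)} = - \frac{15}{10 + h}$
$\left(-481\right) \left(-292\right) + F{\left(-11,-15 \right)} = \left(-481\right) \left(-292\right) - \frac{15}{10 - 11} = 140452 - \frac{15}{-1} = 140452 - -15 = 140452 + 15 = 140467$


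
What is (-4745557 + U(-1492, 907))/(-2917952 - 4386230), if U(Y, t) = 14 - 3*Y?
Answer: 4741067/7304182 ≈ 0.64909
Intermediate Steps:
(-4745557 + U(-1492, 907))/(-2917952 - 4386230) = (-4745557 + (14 - 3*(-1492)))/(-2917952 - 4386230) = (-4745557 + (14 + 4476))/(-7304182) = (-4745557 + 4490)*(-1/7304182) = -4741067*(-1/7304182) = 4741067/7304182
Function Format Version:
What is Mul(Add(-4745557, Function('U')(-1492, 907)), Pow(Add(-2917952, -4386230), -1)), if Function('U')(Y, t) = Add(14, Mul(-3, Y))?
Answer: Rational(4741067, 7304182) ≈ 0.64909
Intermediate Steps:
Mul(Add(-4745557, Function('U')(-1492, 907)), Pow(Add(-2917952, -4386230), -1)) = Mul(Add(-4745557, Add(14, Mul(-3, -1492))), Pow(Add(-2917952, -4386230), -1)) = Mul(Add(-4745557, Add(14, 4476)), Pow(-7304182, -1)) = Mul(Add(-4745557, 4490), Rational(-1, 7304182)) = Mul(-4741067, Rational(-1, 7304182)) = Rational(4741067, 7304182)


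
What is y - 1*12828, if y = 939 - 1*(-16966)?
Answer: 5077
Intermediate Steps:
y = 17905 (y = 939 + 16966 = 17905)
y - 1*12828 = 17905 - 1*12828 = 17905 - 12828 = 5077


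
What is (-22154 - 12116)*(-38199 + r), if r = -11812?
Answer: 1713876970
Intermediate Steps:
(-22154 - 12116)*(-38199 + r) = (-22154 - 12116)*(-38199 - 11812) = -34270*(-50011) = 1713876970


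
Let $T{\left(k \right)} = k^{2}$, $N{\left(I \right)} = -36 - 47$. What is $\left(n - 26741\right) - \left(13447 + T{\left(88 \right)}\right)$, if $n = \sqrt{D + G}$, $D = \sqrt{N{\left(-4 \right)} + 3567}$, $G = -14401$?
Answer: $-47932 + i \sqrt{14401 - 2 \sqrt{871}} \approx -47932.0 + 119.76 i$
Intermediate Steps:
$N{\left(I \right)} = -83$ ($N{\left(I \right)} = -36 - 47 = -83$)
$D = 2 \sqrt{871}$ ($D = \sqrt{-83 + 3567} = \sqrt{3484} = 2 \sqrt{871} \approx 59.025$)
$n = \sqrt{-14401 + 2 \sqrt{871}}$ ($n = \sqrt{2 \sqrt{871} - 14401} = \sqrt{-14401 + 2 \sqrt{871}} \approx 119.76 i$)
$\left(n - 26741\right) - \left(13447 + T{\left(88 \right)}\right) = \left(\sqrt{-14401 + 2 \sqrt{871}} - 26741\right) - 21191 = \left(-26741 + \sqrt{-14401 + 2 \sqrt{871}}\right) - 21191 = -47932 + \sqrt{-14401 + 2 \sqrt{871}}$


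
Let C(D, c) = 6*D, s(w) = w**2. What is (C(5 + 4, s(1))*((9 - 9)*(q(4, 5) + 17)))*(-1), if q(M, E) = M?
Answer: 0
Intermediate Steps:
(C(5 + 4, s(1))*((9 - 9)*(q(4, 5) + 17)))*(-1) = ((6*(5 + 4))*((9 - 9)*(4 + 17)))*(-1) = ((6*9)*(0*21))*(-1) = (54*0)*(-1) = 0*(-1) = 0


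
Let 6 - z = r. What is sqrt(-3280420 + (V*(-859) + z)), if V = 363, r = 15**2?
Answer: 2*I*sqrt(898114) ≈ 1895.4*I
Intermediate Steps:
r = 225
z = -219 (z = 6 - 1*225 = 6 - 225 = -219)
sqrt(-3280420 + (V*(-859) + z)) = sqrt(-3280420 + (363*(-859) - 219)) = sqrt(-3280420 + (-311817 - 219)) = sqrt(-3280420 - 312036) = sqrt(-3592456) = 2*I*sqrt(898114)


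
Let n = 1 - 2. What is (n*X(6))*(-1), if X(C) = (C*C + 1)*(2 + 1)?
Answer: 111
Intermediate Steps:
n = -1
X(C) = 3 + 3*C**2 (X(C) = (C**2 + 1)*3 = (1 + C**2)*3 = 3 + 3*C**2)
(n*X(6))*(-1) = -(3 + 3*6**2)*(-1) = -(3 + 3*36)*(-1) = -(3 + 108)*(-1) = -1*111*(-1) = -111*(-1) = 111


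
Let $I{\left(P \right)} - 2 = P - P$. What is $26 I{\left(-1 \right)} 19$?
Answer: $988$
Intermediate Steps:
$I{\left(P \right)} = 2$ ($I{\left(P \right)} = 2 + \left(P - P\right) = 2 + 0 = 2$)
$26 I{\left(-1 \right)} 19 = 26 \cdot 2 \cdot 19 = 52 \cdot 19 = 988$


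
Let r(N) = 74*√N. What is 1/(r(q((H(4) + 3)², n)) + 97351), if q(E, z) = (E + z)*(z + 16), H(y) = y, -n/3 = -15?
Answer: 97351/9445817817 - 74*√5734/9445817817 ≈ 9.7130e-6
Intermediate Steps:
n = 45 (n = -3*(-15) = 45)
q(E, z) = (16 + z)*(E + z) (q(E, z) = (E + z)*(16 + z) = (16 + z)*(E + z))
1/(r(q((H(4) + 3)², n)) + 97351) = 1/(74*√(45² + 16*(4 + 3)² + 16*45 + (4 + 3)²*45) + 97351) = 1/(74*√(2025 + 16*7² + 720 + 7²*45) + 97351) = 1/(74*√(2025 + 16*49 + 720 + 49*45) + 97351) = 1/(74*√(2025 + 784 + 720 + 2205) + 97351) = 1/(74*√5734 + 97351) = 1/(97351 + 74*√5734)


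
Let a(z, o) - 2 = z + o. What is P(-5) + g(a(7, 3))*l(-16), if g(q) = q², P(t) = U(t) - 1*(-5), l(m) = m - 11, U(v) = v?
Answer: -3888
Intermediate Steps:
a(z, o) = 2 + o + z (a(z, o) = 2 + (z + o) = 2 + (o + z) = 2 + o + z)
l(m) = -11 + m
P(t) = 5 + t (P(t) = t - 1*(-5) = t + 5 = 5 + t)
P(-5) + g(a(7, 3))*l(-16) = (5 - 5) + (2 + 3 + 7)²*(-11 - 16) = 0 + 12²*(-27) = 0 + 144*(-27) = 0 - 3888 = -3888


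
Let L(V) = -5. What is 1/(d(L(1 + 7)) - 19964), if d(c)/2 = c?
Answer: -1/19974 ≈ -5.0065e-5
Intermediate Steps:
d(c) = 2*c
1/(d(L(1 + 7)) - 19964) = 1/(2*(-5) - 19964) = 1/(-10 - 19964) = 1/(-19974) = -1/19974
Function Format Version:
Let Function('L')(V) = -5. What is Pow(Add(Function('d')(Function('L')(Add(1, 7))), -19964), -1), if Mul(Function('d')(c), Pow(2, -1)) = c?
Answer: Rational(-1, 19974) ≈ -5.0065e-5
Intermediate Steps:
Function('d')(c) = Mul(2, c)
Pow(Add(Function('d')(Function('L')(Add(1, 7))), -19964), -1) = Pow(Add(Mul(2, -5), -19964), -1) = Pow(Add(-10, -19964), -1) = Pow(-19974, -1) = Rational(-1, 19974)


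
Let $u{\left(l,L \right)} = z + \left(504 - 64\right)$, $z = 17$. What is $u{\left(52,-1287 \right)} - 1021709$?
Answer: $-1021252$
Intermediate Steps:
$u{\left(l,L \right)} = 457$ ($u{\left(l,L \right)} = 17 + \left(504 - 64\right) = 17 + 440 = 457$)
$u{\left(52,-1287 \right)} - 1021709 = 457 - 1021709 = -1021252$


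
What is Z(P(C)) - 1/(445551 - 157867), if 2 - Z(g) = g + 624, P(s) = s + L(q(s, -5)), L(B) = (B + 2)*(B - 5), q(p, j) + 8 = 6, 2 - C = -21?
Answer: -185556181/287684 ≈ -645.00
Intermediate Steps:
C = 23 (C = 2 - 1*(-21) = 2 + 21 = 23)
q(p, j) = -2 (q(p, j) = -8 + 6 = -2)
L(B) = (-5 + B)*(2 + B) (L(B) = (2 + B)*(-5 + B) = (-5 + B)*(2 + B))
P(s) = s (P(s) = s + (-10 + (-2)**2 - 3*(-2)) = s + (-10 + 4 + 6) = s + 0 = s)
Z(g) = -622 - g (Z(g) = 2 - (g + 624) = 2 - (624 + g) = 2 + (-624 - g) = -622 - g)
Z(P(C)) - 1/(445551 - 157867) = (-622 - 1*23) - 1/(445551 - 157867) = (-622 - 23) - 1/287684 = -645 - 1*1/287684 = -645 - 1/287684 = -185556181/287684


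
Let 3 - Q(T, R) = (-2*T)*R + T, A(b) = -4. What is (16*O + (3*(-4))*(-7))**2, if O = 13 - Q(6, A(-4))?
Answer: 1227664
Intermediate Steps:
Q(T, R) = 3 - T + 2*R*T (Q(T, R) = 3 - ((-2*T)*R + T) = 3 - (-2*R*T + T) = 3 - (T - 2*R*T) = 3 + (-T + 2*R*T) = 3 - T + 2*R*T)
O = 64 (O = 13 - (3 - 1*6 + 2*(-4)*6) = 13 - (3 - 6 - 48) = 13 - 1*(-51) = 13 + 51 = 64)
(16*O + (3*(-4))*(-7))**2 = (16*64 + (3*(-4))*(-7))**2 = (1024 - 12*(-7))**2 = (1024 + 84)**2 = 1108**2 = 1227664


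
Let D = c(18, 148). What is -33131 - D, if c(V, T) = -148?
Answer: -32983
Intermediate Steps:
D = -148
-33131 - D = -33131 - 1*(-148) = -33131 + 148 = -32983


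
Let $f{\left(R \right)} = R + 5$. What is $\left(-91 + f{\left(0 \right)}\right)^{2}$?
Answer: $7396$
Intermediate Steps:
$f{\left(R \right)} = 5 + R$
$\left(-91 + f{\left(0 \right)}\right)^{2} = \left(-91 + \left(5 + 0\right)\right)^{2} = \left(-91 + 5\right)^{2} = \left(-86\right)^{2} = 7396$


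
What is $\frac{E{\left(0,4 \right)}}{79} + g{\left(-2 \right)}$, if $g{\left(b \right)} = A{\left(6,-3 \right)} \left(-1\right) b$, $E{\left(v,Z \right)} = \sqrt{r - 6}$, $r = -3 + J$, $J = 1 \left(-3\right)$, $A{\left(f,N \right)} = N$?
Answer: $-6 + \frac{2 i \sqrt{3}}{79} \approx -6.0 + 0.043849 i$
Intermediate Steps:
$J = -3$
$r = -6$ ($r = -3 - 3 = -6$)
$E{\left(v,Z \right)} = 2 i \sqrt{3}$ ($E{\left(v,Z \right)} = \sqrt{-6 - 6} = \sqrt{-12} = 2 i \sqrt{3}$)
$g{\left(b \right)} = 3 b$ ($g{\left(b \right)} = \left(-3\right) \left(-1\right) b = 3 b$)
$\frac{E{\left(0,4 \right)}}{79} + g{\left(-2 \right)} = \frac{2 i \sqrt{3}}{79} + 3 \left(-2\right) = 2 i \sqrt{3} \cdot \frac{1}{79} - 6 = \frac{2 i \sqrt{3}}{79} - 6 = -6 + \frac{2 i \sqrt{3}}{79}$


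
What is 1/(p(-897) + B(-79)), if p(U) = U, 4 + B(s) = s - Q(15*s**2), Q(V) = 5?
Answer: -1/985 ≈ -0.0010152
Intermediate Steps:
B(s) = -9 + s (B(s) = -4 + (s - 1*5) = -4 + (s - 5) = -4 + (-5 + s) = -9 + s)
1/(p(-897) + B(-79)) = 1/(-897 + (-9 - 79)) = 1/(-897 - 88) = 1/(-985) = -1/985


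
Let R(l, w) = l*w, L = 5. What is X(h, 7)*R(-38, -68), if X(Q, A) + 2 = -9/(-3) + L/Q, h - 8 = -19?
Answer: 15504/11 ≈ 1409.5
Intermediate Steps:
h = -11 (h = 8 - 19 = -11)
X(Q, A) = 1 + 5/Q (X(Q, A) = -2 + (-9/(-3) + 5/Q) = -2 + (-9*(-1/3) + 5/Q) = -2 + (3 + 5/Q) = 1 + 5/Q)
X(h, 7)*R(-38, -68) = ((5 - 11)/(-11))*(-38*(-68)) = -1/11*(-6)*2584 = (6/11)*2584 = 15504/11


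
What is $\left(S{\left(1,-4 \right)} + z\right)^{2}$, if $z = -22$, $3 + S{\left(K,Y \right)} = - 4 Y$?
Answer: $81$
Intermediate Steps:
$S{\left(K,Y \right)} = -3 - 4 Y$
$\left(S{\left(1,-4 \right)} + z\right)^{2} = \left(\left(-3 - -16\right) - 22\right)^{2} = \left(\left(-3 + 16\right) - 22\right)^{2} = \left(13 - 22\right)^{2} = \left(-9\right)^{2} = 81$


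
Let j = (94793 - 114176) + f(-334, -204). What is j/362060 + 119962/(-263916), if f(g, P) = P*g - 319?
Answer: -1915683386/5972089185 ≈ -0.32077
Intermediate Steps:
f(g, P) = -319 + P*g
j = 48434 (j = (94793 - 114176) + (-319 - 204*(-334)) = -19383 + (-319 + 68136) = -19383 + 67817 = 48434)
j/362060 + 119962/(-263916) = 48434/362060 + 119962/(-263916) = 48434*(1/362060) + 119962*(-1/263916) = 24217/181030 - 59981/131958 = -1915683386/5972089185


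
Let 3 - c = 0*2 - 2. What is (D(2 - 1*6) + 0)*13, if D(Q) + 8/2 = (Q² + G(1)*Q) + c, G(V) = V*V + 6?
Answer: -143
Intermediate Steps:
c = 5 (c = 3 - (0*2 - 2) = 3 - (0 - 2) = 3 - 1*(-2) = 3 + 2 = 5)
G(V) = 6 + V² (G(V) = V² + 6 = 6 + V²)
D(Q) = 1 + Q² + 7*Q (D(Q) = -4 + ((Q² + (6 + 1²)*Q) + 5) = -4 + ((Q² + (6 + 1)*Q) + 5) = -4 + ((Q² + 7*Q) + 5) = -4 + (5 + Q² + 7*Q) = 1 + Q² + 7*Q)
(D(2 - 1*6) + 0)*13 = ((1 + (2 - 1*6)² + 7*(2 - 1*6)) + 0)*13 = ((1 + (2 - 6)² + 7*(2 - 6)) + 0)*13 = ((1 + (-4)² + 7*(-4)) + 0)*13 = ((1 + 16 - 28) + 0)*13 = (-11 + 0)*13 = -11*13 = -143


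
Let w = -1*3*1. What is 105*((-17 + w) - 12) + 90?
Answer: -3270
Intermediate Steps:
w = -3 (w = -3*1 = -3)
105*((-17 + w) - 12) + 90 = 105*((-17 - 3) - 12) + 90 = 105*(-20 - 12) + 90 = 105*(-32) + 90 = -3360 + 90 = -3270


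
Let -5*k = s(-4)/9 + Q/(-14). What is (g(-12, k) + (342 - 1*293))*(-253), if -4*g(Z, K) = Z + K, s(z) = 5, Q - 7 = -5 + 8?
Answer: -1657403/126 ≈ -13154.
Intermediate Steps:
Q = 10 (Q = 7 + (-5 + 8) = 7 + 3 = 10)
k = 2/63 (k = -(5/9 + 10/(-14))/5 = -(5*(⅑) + 10*(-1/14))/5 = -(5/9 - 5/7)/5 = -⅕*(-10/63) = 2/63 ≈ 0.031746)
g(Z, K) = -K/4 - Z/4 (g(Z, K) = -(Z + K)/4 = -(K + Z)/4 = -K/4 - Z/4)
(g(-12, k) + (342 - 1*293))*(-253) = ((-¼*2/63 - ¼*(-12)) + (342 - 1*293))*(-253) = ((-1/126 + 3) + (342 - 293))*(-253) = (377/126 + 49)*(-253) = (6551/126)*(-253) = -1657403/126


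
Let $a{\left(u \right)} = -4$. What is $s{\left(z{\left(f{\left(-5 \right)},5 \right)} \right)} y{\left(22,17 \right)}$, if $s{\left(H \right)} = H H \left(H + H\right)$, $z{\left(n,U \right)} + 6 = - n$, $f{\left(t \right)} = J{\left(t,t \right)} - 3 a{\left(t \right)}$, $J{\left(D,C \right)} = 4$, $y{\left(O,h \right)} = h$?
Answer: $-362032$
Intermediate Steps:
$f{\left(t \right)} = 16$ ($f{\left(t \right)} = 4 - -12 = 4 + 12 = 16$)
$z{\left(n,U \right)} = -6 - n$
$s{\left(H \right)} = 2 H^{3}$ ($s{\left(H \right)} = H^{2} \cdot 2 H = 2 H^{3}$)
$s{\left(z{\left(f{\left(-5 \right)},5 \right)} \right)} y{\left(22,17 \right)} = 2 \left(-6 - 16\right)^{3} \cdot 17 = 2 \left(-22\right)^{3} \cdot 17 = 2 \left(-10648\right) 17 = \left(-21296\right) 17 = -362032$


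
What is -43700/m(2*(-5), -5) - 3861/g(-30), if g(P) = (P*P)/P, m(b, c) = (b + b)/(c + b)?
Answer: -326463/10 ≈ -32646.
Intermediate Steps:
m(b, c) = 2*b/(b + c) (m(b, c) = (2*b)/(b + c) = 2*b/(b + c))
g(P) = P (g(P) = P**2/P = P)
-43700/m(2*(-5), -5) - 3861/g(-30) = -43700/(2*(2*(-5))/(2*(-5) - 5)) - 3861/(-30) = -43700/(2*(-10)/(-10 - 5)) - 3861*(-1/30) = -43700/(2*(-10)/(-15)) + 1287/10 = -43700/(2*(-10)*(-1/15)) + 1287/10 = -43700/4/3 + 1287/10 = -43700*3/4 + 1287/10 = -32775 + 1287/10 = -326463/10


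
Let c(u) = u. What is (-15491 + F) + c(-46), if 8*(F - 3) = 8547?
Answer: -115725/8 ≈ -14466.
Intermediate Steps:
F = 8571/8 (F = 3 + (1/8)*8547 = 3 + 8547/8 = 8571/8 ≈ 1071.4)
(-15491 + F) + c(-46) = (-15491 + 8571/8) - 46 = -115357/8 - 46 = -115725/8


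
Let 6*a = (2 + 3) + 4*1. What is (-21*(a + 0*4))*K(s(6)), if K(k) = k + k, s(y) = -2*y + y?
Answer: 378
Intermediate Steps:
s(y) = -y
a = 3/2 (a = ((2 + 3) + 4*1)/6 = (5 + 4)/6 = (⅙)*9 = 3/2 ≈ 1.5000)
K(k) = 2*k
(-21*(a + 0*4))*K(s(6)) = (-21*(3/2 + 0*4))*(2*(-1*6)) = (-21*(3/2 + 0))*(2*(-6)) = -21*3/2*(-12) = -63/2*(-12) = 378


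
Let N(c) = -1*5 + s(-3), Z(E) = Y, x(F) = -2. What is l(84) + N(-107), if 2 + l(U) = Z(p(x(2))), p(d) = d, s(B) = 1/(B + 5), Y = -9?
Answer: -31/2 ≈ -15.500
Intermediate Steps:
s(B) = 1/(5 + B)
Z(E) = -9
N(c) = -9/2 (N(c) = -1*5 + 1/(5 - 3) = -5 + 1/2 = -5 + ½ = -9/2)
l(U) = -11 (l(U) = -2 - 9 = -11)
l(84) + N(-107) = -11 - 9/2 = -31/2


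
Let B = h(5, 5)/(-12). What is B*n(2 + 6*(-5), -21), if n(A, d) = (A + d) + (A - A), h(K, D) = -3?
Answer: -49/4 ≈ -12.250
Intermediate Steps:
n(A, d) = A + d (n(A, d) = (A + d) + 0 = A + d)
B = 1/4 (B = -3/(-12) = -3*(-1/12) = 1/4 ≈ 0.25000)
B*n(2 + 6*(-5), -21) = ((2 + 6*(-5)) - 21)/4 = ((2 - 30) - 21)/4 = (-28 - 21)/4 = (1/4)*(-49) = -49/4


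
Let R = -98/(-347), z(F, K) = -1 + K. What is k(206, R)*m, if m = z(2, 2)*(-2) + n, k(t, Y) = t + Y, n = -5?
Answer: -501060/347 ≈ -1444.0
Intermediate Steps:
R = 98/347 (R = -98*(-1/347) = 98/347 ≈ 0.28242)
k(t, Y) = Y + t
m = -7 (m = (-1 + 2)*(-2) - 5 = 1*(-2) - 5 = -2 - 5 = -7)
k(206, R)*m = (98/347 + 206)*(-7) = (71580/347)*(-7) = -501060/347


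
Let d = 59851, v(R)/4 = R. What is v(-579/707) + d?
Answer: 42312341/707 ≈ 59848.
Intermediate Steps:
v(R) = 4*R
v(-579/707) + d = 4*(-579/707) + 59851 = -2316/707 + 59851 = 42312341/707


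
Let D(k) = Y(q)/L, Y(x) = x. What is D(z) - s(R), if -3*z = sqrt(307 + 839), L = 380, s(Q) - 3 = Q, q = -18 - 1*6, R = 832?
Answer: -79331/95 ≈ -835.06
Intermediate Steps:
q = -24 (q = -18 - 6 = -24)
s(Q) = 3 + Q
z = -sqrt(1146)/3 (z = -sqrt(307 + 839)/3 = -sqrt(1146)/3 ≈ -11.284)
D(k) = -6/95 (D(k) = -24/380 = -24*1/380 = -6/95)
D(z) - s(R) = -6/95 - (3 + 832) = -6/95 - 1*835 = -6/95 - 835 = -79331/95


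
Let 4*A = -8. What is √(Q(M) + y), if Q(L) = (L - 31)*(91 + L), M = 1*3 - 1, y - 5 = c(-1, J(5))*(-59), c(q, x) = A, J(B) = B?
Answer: 3*I*√286 ≈ 50.735*I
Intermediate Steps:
A = -2 (A = (¼)*(-8) = -2)
c(q, x) = -2
y = 123 (y = 5 - 2*(-59) = 5 + 118 = 123)
M = 2 (M = 3 - 1 = 2)
Q(L) = (-31 + L)*(91 + L)
√(Q(M) + y) = √((-2821 + 2² + 60*2) + 123) = √((-2821 + 4 + 120) + 123) = √(-2697 + 123) = √(-2574) = 3*I*√286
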